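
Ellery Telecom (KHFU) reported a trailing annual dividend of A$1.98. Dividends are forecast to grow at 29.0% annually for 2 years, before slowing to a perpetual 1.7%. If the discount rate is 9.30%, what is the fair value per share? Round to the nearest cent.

A$42.00

Two-stage DDM. Project D₁…D_2 at 0.29, terminal growth 0.017, discount at r = 0.093.
D_1 = 2.5542
D_2 = 3.2949
Terminal value at t=2: TV = D_3/(r−g) = 3.3509/(0.093−0.017) = 44.0912
P₀ = 2.5542/(1+0.093)^1 + 3.2949/(1+0.093)^2 + 44.0912/(1+0.093)^2 = 42.0022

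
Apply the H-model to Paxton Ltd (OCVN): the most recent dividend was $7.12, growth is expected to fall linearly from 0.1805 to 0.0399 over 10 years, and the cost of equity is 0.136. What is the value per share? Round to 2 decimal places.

$129.13

H-model: P₀ = D₀[(1+g_L) + H(g_S−g_L)]/(r−g_L), with H = 10/2 = 5.
P₀ = 7.12 × [(1+0.0399) + 5×(0.1805−0.0399)] / (0.136−0.0399)
   = 7.12 × 1.7429 / 0.0961 = 129.1306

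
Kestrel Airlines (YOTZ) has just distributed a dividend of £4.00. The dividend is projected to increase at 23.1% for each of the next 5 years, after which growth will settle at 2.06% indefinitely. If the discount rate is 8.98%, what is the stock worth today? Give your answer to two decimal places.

Two-stage DDM. Project D₁…D_5 at 0.231, terminal growth 0.0206, discount at r = 0.0898.
D_1 = 4.9240
D_2 = 6.0614
D_3 = 7.4616
D_4 = 9.1853
D_5 = 11.3071
Terminal value at t=5: TV = D_6/(r−g) = 11.5400/(0.0898−0.0206) = 166.7630
P₀ = 4.9240/(1+0.0898)^1 + 6.0614/(1+0.0898)^2 + 7.4616/(1+0.0898)^3 + 9.1853/(1+0.0898)^4 + 11.3071/(1+0.0898)^5 + 166.7630/(1+0.0898)^5 = 137.7383

£137.74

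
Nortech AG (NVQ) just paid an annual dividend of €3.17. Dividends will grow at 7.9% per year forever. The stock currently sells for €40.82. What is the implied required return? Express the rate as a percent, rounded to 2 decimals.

Rearranging the constant-growth DDM: r = D₁/P₀ + g.
D₁ = 3.17 × (1 + 0.079) = 3.4204.
r = 3.4204 / 40.82 + 0.079 = 0.08379 + 0.079 = 0.16279

16.28%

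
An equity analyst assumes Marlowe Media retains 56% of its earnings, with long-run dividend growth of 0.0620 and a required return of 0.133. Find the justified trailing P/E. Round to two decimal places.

6.58

Payout ratio b = 1 − 0.56 = 0.44.
Justified trailing P/E = b(1+g)/(r−g) = 0.44×(1+0.062)/(0.133−0.062) = 6.5814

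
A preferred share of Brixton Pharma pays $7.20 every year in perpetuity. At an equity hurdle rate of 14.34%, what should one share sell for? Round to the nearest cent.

Zero-growth DDM (perpetuity): P₀ = D/r = 7.20 / 0.1434 = 50.2092

$50.21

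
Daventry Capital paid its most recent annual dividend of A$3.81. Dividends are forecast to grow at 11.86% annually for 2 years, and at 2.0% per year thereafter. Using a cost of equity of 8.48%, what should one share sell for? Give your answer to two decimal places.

Two-stage DDM. Project D₁…D_2 at 0.1186, terminal growth 0.02, discount at r = 0.0848.
D_1 = 4.2619
D_2 = 4.7673
Terminal value at t=2: TV = D_3/(r−g) = 4.8627/(0.0848−0.02) = 75.0412
P₀ = 4.2619/(1+0.0848)^1 + 4.7673/(1+0.0848)^2 + 75.0412/(1+0.0848)^2 = 71.7475

A$71.75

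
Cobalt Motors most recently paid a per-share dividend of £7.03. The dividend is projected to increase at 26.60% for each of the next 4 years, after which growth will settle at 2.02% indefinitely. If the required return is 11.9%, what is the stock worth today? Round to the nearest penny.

Two-stage DDM. Project D₁…D_4 at 0.266, terminal growth 0.0202, discount at r = 0.119.
D_1 = 8.9000
D_2 = 11.2674
D_3 = 14.2645
D_4 = 18.0589
Terminal value at t=4: TV = D_5/(r−g) = 18.4236/(0.119−0.0202) = 186.4741
P₀ = 8.9000/(1+0.119)^1 + 11.2674/(1+0.119)^2 + 14.2645/(1+0.119)^3 + 18.0589/(1+0.119)^4 + 186.4741/(1+0.119)^4 = 157.5819

£157.58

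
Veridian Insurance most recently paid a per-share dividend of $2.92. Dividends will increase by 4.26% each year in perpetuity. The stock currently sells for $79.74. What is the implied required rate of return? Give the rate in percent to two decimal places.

8.08%

Rearranging the constant-growth DDM: r = D₁/P₀ + g.
D₁ = 2.92 × (1 + 0.0426) = 3.0444.
r = 3.0444 / 79.74 + 0.0426 = 0.03818 + 0.0426 = 0.08078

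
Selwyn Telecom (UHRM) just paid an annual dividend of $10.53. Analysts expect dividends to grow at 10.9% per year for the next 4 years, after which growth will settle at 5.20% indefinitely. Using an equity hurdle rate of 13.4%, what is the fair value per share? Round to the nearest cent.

Two-stage DDM. Project D₁…D_4 at 0.109, terminal growth 0.052, discount at r = 0.134.
D_1 = 11.6778
D_2 = 12.9506
D_3 = 14.3623
D_4 = 15.9278
Terminal value at t=4: TV = D_5/(r−g) = 16.7560/(0.134−0.052) = 204.3414
P₀ = 11.6778/(1+0.134)^1 + 12.9506/(1+0.134)^2 + 14.3623/(1+0.134)^3 + 15.9278/(1+0.134)^4 + 204.3414/(1+0.134)^4 = 163.4167

$163.42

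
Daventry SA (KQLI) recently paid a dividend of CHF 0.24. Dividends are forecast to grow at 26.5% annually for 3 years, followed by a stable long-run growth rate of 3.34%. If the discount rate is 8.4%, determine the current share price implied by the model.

CHF 8.78

Two-stage DDM. Project D₁…D_3 at 0.265, terminal growth 0.0334, discount at r = 0.084.
D_1 = 0.3036
D_2 = 0.3841
D_3 = 0.4858
Terminal value at t=3: TV = D_4/(r−g) = 0.5021/(0.084−0.0334) = 9.9220
P₀ = 0.3036/(1+0.084)^1 + 0.3841/(1+0.084)^2 + 0.4858/(1+0.084)^3 + 9.9220/(1+0.084)^3 = 8.7779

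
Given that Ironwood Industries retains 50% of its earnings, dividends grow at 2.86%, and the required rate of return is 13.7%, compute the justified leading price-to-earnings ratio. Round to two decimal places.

Payout ratio b = 1 − 0.50 = 0.50.
Justified leading P/E = b/(r−g) = 0.50/(0.137−0.0286) = 4.6125

4.61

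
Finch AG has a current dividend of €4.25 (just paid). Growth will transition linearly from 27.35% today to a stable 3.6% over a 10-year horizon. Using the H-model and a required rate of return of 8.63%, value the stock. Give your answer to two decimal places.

€187.87

H-model: P₀ = D₀[(1+g_L) + H(g_S−g_L)]/(r−g_L), with H = 10/2 = 5.
P₀ = 4.25 × [(1+0.036) + 5×(0.2735−0.036)] / (0.0863−0.036)
   = 4.25 × 2.2235 / 0.0503 = 187.8703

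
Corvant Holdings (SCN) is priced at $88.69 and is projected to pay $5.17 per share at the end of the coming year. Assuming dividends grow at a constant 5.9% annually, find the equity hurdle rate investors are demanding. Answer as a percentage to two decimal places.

11.73%

Rearranging the constant-growth DDM: r = D₁/P₀ + g.
r = 5.1700 / 88.69 + 0.059 = 0.05829 + 0.059 = 0.11729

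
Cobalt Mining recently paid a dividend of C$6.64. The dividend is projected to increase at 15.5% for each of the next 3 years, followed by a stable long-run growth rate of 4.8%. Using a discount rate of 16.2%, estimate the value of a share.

C$79.63

Two-stage DDM. Project D₁…D_3 at 0.155, terminal growth 0.048, discount at r = 0.162.
D_1 = 7.6692
D_2 = 8.8579
D_3 = 10.2309
Terminal value at t=3: TV = D_4/(r−g) = 10.7220/(0.162−0.048) = 94.0525
P₀ = 7.6692/(1+0.162)^1 + 8.8579/(1+0.162)^2 + 10.2309/(1+0.162)^3 + 94.0525/(1+0.162)^3 = 79.6258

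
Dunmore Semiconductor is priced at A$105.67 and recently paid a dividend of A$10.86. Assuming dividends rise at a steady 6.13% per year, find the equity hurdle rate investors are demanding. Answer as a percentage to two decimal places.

17.04%

Rearranging the constant-growth DDM: r = D₁/P₀ + g.
D₁ = 10.86 × (1 + 0.0613) = 11.5257.
r = 11.5257 / 105.67 + 0.0613 = 0.10907 + 0.0613 = 0.17037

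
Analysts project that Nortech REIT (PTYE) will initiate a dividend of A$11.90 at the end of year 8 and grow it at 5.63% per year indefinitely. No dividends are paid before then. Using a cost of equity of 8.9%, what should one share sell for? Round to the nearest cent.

A$200.36

Deferred-dividend DDM. At t=7 the remaining stream is a growing perpetuity with first payment D_8 = 11.90.
V_7 = D_8/(r−g) = 11.90/(0.089−0.0563) = 363.9144
P₀ = V_7/(1+r)^7 = 363.9144/(1+0.089)^7 = 200.3568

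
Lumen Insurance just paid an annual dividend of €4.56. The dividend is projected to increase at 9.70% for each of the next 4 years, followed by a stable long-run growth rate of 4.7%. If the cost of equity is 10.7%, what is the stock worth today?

Two-stage DDM. Project D₁…D_4 at 0.097, terminal growth 0.047, discount at r = 0.107.
D_1 = 5.0023
D_2 = 5.4875
D_3 = 6.0198
D_4 = 6.6038
Terminal value at t=4: TV = D_5/(r−g) = 6.9141/(0.107−0.047) = 115.2356
P₀ = 5.0023/(1+0.107)^1 + 5.4875/(1+0.107)^2 + 6.0198/(1+0.107)^3 + 6.6038/(1+0.107)^4 + 115.2356/(1+0.107)^4 = 94.5673

€94.57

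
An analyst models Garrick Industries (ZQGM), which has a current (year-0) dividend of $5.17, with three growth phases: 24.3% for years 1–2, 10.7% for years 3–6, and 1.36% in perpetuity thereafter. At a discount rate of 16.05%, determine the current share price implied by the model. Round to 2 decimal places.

$66.47

Three-stage DDM. Project D₁…D_6; terminal Gordon value at t=6 with g = 0.0136; discount at r = 0.1605.
D_1 = 6.4263
D_2 = 7.9879
D_3 = 8.8426
D_4 = 9.7888
D_5 = 10.8362
D_6 = 11.9956
TV_6 = 12.1588/(0.1605−0.0136) = 82.7691
P₀ = Σ Dₜ/(1+r)ᵗ + TV_6/(1+r)^6 = 66.4666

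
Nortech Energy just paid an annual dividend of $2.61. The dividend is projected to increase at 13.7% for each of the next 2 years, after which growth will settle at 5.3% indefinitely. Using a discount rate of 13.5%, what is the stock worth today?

Two-stage DDM. Project D₁…D_2 at 0.137, terminal growth 0.053, discount at r = 0.135.
D_1 = 2.9676
D_2 = 3.3741
Terminal value at t=2: TV = D_3/(r−g) = 3.5530/(0.135−0.053) = 43.3287
P₀ = 2.9676/(1+0.135)^1 + 3.3741/(1+0.135)^2 + 43.3287/(1+0.135)^2 = 38.8682

$38.87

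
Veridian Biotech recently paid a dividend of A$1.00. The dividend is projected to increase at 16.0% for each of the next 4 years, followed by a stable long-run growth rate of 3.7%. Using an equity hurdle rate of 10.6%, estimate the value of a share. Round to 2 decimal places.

Two-stage DDM. Project D₁…D_4 at 0.16, terminal growth 0.037, discount at r = 0.106.
D_1 = 1.1600
D_2 = 1.3456
D_3 = 1.5609
D_4 = 1.8106
Terminal value at t=4: TV = D_5/(r−g) = 1.8776/(0.106−0.037) = 27.2121
P₀ = 1.1600/(1+0.106)^1 + 1.3456/(1+0.106)^2 + 1.5609/(1+0.106)^3 + 1.8106/(1+0.106)^4 + 27.2121/(1+0.106)^4 = 22.6988

A$22.70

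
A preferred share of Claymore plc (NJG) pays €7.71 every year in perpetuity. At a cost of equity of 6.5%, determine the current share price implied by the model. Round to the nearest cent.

Zero-growth DDM (perpetuity): P₀ = D/r = 7.71 / 0.065 = 118.6154

€118.62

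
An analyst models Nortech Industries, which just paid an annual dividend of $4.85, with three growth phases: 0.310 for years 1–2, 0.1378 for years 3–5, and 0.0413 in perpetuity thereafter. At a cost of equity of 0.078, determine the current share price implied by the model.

$275.96

Three-stage DDM. Project D₁…D_5; terminal Gordon value at t=5 with g = 0.0413; discount at r = 0.078.
D_1 = 6.3535
D_2 = 8.3231
D_3 = 9.4700
D_4 = 10.7750
D_5 = 12.2598
TV_5 = 12.7661/(0.078−0.0413) = 347.8499
P₀ = Σ Dₜ/(1+r)ᵗ + TV_5/(1+r)^5 = 275.9609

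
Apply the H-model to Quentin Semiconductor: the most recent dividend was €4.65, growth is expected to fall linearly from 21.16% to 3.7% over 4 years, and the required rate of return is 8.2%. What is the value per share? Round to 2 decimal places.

€143.24

H-model: P₀ = D₀[(1+g_L) + H(g_S−g_L)]/(r−g_L), with H = 4/2 = 2.
P₀ = 4.65 × [(1+0.037) + 2×(0.2116−0.037)] / (0.082−0.037)
   = 4.65 × 1.3862 / 0.045 = 143.2407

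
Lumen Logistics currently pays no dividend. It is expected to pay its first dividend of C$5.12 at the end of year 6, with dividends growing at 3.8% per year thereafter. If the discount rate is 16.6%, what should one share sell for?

C$18.56

Deferred-dividend DDM. At t=5 the remaining stream is a growing perpetuity with first payment D_6 = 5.12.
V_5 = D_6/(r−g) = 5.12/(0.166−0.038) = 40.0000
P₀ = V_5/(1+r)^5 = 40.0000/(1+0.166)^5 = 18.5595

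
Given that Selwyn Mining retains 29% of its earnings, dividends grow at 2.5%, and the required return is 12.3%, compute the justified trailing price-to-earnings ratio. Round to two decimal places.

7.43

Payout ratio b = 1 − 0.29 = 0.71.
Justified trailing P/E = b(1+g)/(r−g) = 0.71×(1+0.025)/(0.123−0.025) = 7.4260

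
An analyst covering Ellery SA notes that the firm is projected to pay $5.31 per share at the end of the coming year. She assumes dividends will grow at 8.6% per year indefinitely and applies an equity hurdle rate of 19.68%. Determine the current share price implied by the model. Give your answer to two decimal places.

$47.92

Gordon growth model: P₀ = D₁/(r − g), with D₁ = 5.31 given directly.
P₀ = 5.3100 / (0.1968 − 0.086) = 5.3100 / 0.1108 = 47.9242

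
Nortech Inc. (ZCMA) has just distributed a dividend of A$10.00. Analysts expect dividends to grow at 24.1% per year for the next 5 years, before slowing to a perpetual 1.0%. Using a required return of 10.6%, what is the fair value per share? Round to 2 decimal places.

Two-stage DDM. Project D₁…D_5 at 0.241, terminal growth 0.01, discount at r = 0.106.
D_1 = 12.4100
D_2 = 15.4008
D_3 = 19.1124
D_4 = 23.7185
D_5 = 29.4347
Terminal value at t=5: TV = D_6/(r−g) = 29.7290/(0.106−0.01) = 309.6771
P₀ = 12.4100/(1+0.106)^1 + 15.4008/(1+0.106)^2 + 19.1124/(1+0.106)^3 + 23.7185/(1+0.106)^4 + 29.4347/(1+0.106)^5 + 309.6771/(1+0.106)^5 = 258.7011

A$258.70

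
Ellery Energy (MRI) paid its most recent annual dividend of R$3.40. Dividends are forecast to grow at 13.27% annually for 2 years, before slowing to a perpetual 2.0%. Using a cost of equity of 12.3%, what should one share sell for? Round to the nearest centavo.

R$41.14

Two-stage DDM. Project D₁…D_2 at 0.1327, terminal growth 0.02, discount at r = 0.123.
D_1 = 3.8512
D_2 = 4.3622
Terminal value at t=2: TV = D_3/(r−g) = 4.4495/(0.123−0.02) = 43.1988
P₀ = 3.8512/(1+0.123)^1 + 4.3622/(1+0.123)^2 + 43.1988/(1+0.123)^2 = 41.1424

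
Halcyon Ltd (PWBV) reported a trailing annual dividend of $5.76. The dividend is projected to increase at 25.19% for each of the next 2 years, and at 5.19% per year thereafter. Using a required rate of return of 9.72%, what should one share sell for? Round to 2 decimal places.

$188.20

Two-stage DDM. Project D₁…D_2 at 0.2519, terminal growth 0.0519, discount at r = 0.0972.
D_1 = 7.2109
D_2 = 9.0274
Terminal value at t=2: TV = D_3/(r−g) = 9.4959/(0.0972−0.0519) = 209.6226
P₀ = 7.2109/(1+0.0972)^1 + 9.0274/(1+0.0972)^2 + 209.6226/(1+0.0972)^2 = 188.1980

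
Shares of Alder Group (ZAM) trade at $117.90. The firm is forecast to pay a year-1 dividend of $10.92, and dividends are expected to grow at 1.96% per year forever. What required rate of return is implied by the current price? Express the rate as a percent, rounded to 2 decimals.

Rearranging the constant-growth DDM: r = D₁/P₀ + g.
r = 10.9200 / 117.90 + 0.0196 = 0.09262 + 0.0196 = 0.11222

11.22%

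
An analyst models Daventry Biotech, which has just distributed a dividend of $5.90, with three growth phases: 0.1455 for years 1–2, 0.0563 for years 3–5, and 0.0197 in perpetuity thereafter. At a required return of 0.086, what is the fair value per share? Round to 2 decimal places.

$124.32

Three-stage DDM. Project D₁…D_5; terminal Gordon value at t=5 with g = 0.0197; discount at r = 0.086.
D_1 = 6.7584
D_2 = 7.7418
D_3 = 8.1777
D_4 = 8.6381
D_5 = 9.1244
TV_5 = 9.3041/(0.086−0.0197) = 140.3340
P₀ = Σ Dₜ/(1+r)ᵗ + TV_5/(1+r)^5 = 124.3221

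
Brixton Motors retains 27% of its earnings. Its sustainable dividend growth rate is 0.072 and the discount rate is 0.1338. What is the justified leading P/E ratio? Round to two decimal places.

11.81

Payout ratio b = 1 − 0.27 = 0.73.
Justified leading P/E = b/(r−g) = 0.73/(0.1338−0.072) = 11.8123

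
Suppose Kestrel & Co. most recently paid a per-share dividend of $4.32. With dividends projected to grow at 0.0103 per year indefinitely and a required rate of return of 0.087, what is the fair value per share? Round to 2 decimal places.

$56.90

Gordon growth model: P₀ = D₁/(r − g). D₁ = 4.32 × (1 + 0.0103) = 4.3645.
P₀ = 4.3645 / (0.087 − 0.0103) = 4.3645 / 0.0767 = 56.9035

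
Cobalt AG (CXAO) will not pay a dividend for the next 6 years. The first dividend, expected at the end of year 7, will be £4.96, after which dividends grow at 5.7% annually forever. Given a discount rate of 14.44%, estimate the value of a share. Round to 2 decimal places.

Deferred-dividend DDM. At t=6 the remaining stream is a growing perpetuity with first payment D_7 = 4.96.
V_6 = D_7/(r−g) = 4.96/(0.1444−0.057) = 56.7506
P₀ = V_6/(1+r)^6 = 56.7506/(1+0.1444)^6 = 25.2641

£25.26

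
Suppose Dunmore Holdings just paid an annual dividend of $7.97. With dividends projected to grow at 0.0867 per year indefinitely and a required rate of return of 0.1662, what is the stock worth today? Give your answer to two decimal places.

$108.94

Gordon growth model: P₀ = D₁/(r − g). D₁ = 7.97 × (1 + 0.0867) = 8.6610.
P₀ = 8.6610 / (0.1662 − 0.0867) = 8.6610 / 0.0795 = 108.9434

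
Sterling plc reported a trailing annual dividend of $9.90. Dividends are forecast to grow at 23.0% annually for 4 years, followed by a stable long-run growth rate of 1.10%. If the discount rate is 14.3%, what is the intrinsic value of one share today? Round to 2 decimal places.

$149.41

Two-stage DDM. Project D₁…D_4 at 0.23, terminal growth 0.011, discount at r = 0.143.
D_1 = 12.1770
D_2 = 14.9777
D_3 = 18.4226
D_4 = 22.6598
Terminal value at t=4: TV = D_5/(r−g) = 22.9090/(0.143−0.011) = 173.5533
P₀ = 12.1770/(1+0.143)^1 + 14.9777/(1+0.143)^2 + 18.4226/(1+0.143)^3 + 22.6598/(1+0.143)^4 + 173.5533/(1+0.143)^4 = 149.4141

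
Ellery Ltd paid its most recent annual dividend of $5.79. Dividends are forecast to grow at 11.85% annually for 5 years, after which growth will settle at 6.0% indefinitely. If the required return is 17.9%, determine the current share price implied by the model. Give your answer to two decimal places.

$64.42

Two-stage DDM. Project D₁…D_5 at 0.1185, terminal growth 0.06, discount at r = 0.179.
D_1 = 6.4761
D_2 = 7.2435
D_3 = 8.1019
D_4 = 9.0620
D_5 = 10.1358
Terminal value at t=5: TV = D_6/(r−g) = 10.7440/(0.179−0.06) = 90.2854
P₀ = 6.4761/(1+0.179)^1 + 7.2435/(1+0.179)^2 + 8.1019/(1+0.179)^3 + 9.0620/(1+0.179)^4 + 10.1358/(1+0.179)^5 + 90.2854/(1+0.179)^5 = 64.4190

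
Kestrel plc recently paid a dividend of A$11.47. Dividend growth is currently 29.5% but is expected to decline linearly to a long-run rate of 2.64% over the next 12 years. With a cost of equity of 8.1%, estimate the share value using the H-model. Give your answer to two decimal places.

A$554.17

H-model: P₀ = D₀[(1+g_L) + H(g_S−g_L)]/(r−g_L), with H = 12/2 = 6.
P₀ = 11.47 × [(1+0.0264) + 6×(0.295−0.0264)] / (0.081−0.0264)
   = 11.47 × 2.6380 / 0.0546 = 554.1733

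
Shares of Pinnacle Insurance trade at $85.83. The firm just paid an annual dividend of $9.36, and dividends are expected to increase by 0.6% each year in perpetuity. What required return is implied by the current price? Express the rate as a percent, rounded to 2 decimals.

11.57%

Rearranging the constant-growth DDM: r = D₁/P₀ + g.
D₁ = 9.36 × (1 + 0.006) = 9.4162.
r = 9.4162 / 85.83 + 0.006 = 0.10971 + 0.006 = 0.11571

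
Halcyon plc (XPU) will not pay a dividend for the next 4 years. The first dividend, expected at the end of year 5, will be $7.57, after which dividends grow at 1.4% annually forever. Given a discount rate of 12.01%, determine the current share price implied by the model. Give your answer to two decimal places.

Deferred-dividend DDM. At t=4 the remaining stream is a growing perpetuity with first payment D_5 = 7.57.
V_4 = D_5/(r−g) = 7.57/(0.1201−0.014) = 71.3478
P₀ = V_4/(1+r)^4 = 71.3478/(1+0.1201)^4 = 45.3266

$45.33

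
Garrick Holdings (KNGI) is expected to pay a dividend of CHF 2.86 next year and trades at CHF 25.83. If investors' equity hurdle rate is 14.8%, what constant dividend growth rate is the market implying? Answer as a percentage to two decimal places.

From P₀ = D₁/(r − g), the implied growth is g = r − D₁/P₀.
g = 0.148 − 2.86/25.83 = 0.148 − 0.11072 = 0.03728

3.73%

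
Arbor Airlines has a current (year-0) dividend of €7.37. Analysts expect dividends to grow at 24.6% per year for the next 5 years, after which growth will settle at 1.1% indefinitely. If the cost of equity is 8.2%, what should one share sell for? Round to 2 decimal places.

€269.93

Two-stage DDM. Project D₁…D_5 at 0.246, terminal growth 0.011, discount at r = 0.082.
D_1 = 9.1830
D_2 = 11.4420
D_3 = 14.2568
D_4 = 17.7640
D_5 = 22.1339
Terminal value at t=5: TV = D_6/(r−g) = 22.3774/(0.082−0.011) = 315.1741
P₀ = 9.1830/(1+0.082)^1 + 11.4420/(1+0.082)^2 + 14.2568/(1+0.082)^3 + 17.7640/(1+0.082)^4 + 22.1339/(1+0.082)^5 + 315.1741/(1+0.082)^5 = 269.9285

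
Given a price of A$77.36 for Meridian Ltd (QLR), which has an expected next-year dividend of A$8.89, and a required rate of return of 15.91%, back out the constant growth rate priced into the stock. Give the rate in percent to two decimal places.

4.42%

From P₀ = D₁/(r − g), the implied growth is g = r − D₁/P₀.
g = 0.1591 − 8.89/77.36 = 0.1591 − 0.11492 = 0.04418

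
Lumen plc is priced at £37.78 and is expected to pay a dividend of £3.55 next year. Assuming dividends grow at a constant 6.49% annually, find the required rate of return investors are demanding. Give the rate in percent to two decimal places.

Rearranging the constant-growth DDM: r = D₁/P₀ + g.
r = 3.5500 / 37.78 + 0.0649 = 0.09397 + 0.0649 = 0.15887

15.89%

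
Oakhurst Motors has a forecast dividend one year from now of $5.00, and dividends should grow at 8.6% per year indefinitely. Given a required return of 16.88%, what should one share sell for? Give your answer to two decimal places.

Gordon growth model: P₀ = D₁/(r − g), with D₁ = 5.00 given directly.
P₀ = 5.0000 / (0.1688 − 0.086) = 5.0000 / 0.0828 = 60.3865

$60.39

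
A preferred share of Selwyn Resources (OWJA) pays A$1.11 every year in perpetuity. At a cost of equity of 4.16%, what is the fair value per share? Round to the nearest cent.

A$26.68

Zero-growth DDM (perpetuity): P₀ = D/r = 1.11 / 0.0416 = 26.6827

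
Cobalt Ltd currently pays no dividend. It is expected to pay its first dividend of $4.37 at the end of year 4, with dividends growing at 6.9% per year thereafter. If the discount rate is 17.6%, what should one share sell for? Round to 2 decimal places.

$25.11

Deferred-dividend DDM. At t=3 the remaining stream is a growing perpetuity with first payment D_4 = 4.37.
V_3 = D_4/(r−g) = 4.37/(0.176−0.069) = 40.8411
P₀ = V_3/(1+r)^3 = 40.8411/(1+0.176)^3 = 25.1117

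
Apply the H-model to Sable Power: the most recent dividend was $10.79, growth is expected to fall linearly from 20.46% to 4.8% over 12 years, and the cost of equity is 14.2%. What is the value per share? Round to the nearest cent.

H-model: P₀ = D₀[(1+g_L) + H(g_S−g_L)]/(r−g_L), with H = 12/2 = 6.
P₀ = 10.79 × [(1+0.048) + 6×(0.2046−0.048)] / (0.142−0.048)
   = 10.79 × 1.9876 / 0.094 = 228.1511

$228.15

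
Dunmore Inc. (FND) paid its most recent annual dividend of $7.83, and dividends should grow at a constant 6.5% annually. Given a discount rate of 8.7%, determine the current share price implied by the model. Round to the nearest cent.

$379.04

Gordon growth model: P₀ = D₁/(r − g). D₁ = 7.83 × (1 + 0.065) = 8.3390.
P₀ = 8.3390 / (0.087 − 0.065) = 8.3390 / 0.022 = 379.0432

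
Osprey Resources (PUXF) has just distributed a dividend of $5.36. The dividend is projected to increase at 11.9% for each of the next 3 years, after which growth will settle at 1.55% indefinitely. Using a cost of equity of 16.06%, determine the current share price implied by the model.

Two-stage DDM. Project D₁…D_3 at 0.119, terminal growth 0.0155, discount at r = 0.1606.
D_1 = 5.9978
D_2 = 6.7116
D_3 = 7.5103
Terminal value at t=3: TV = D_4/(r−g) = 7.6267/(0.1606−0.0155) = 52.5615
P₀ = 5.9978/(1+0.1606)^1 + 6.7116/(1+0.1606)^2 + 7.5103/(1+0.1606)^3 + 52.5615/(1+0.1606)^3 = 48.5763

$48.58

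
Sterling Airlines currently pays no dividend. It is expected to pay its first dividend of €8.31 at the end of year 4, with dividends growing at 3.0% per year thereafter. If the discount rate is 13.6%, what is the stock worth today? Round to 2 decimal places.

Deferred-dividend DDM. At t=3 the remaining stream is a growing perpetuity with first payment D_4 = 8.31.
V_3 = D_4/(r−g) = 8.31/(0.136−0.03) = 78.3962
P₀ = V_3/(1+r)^3 = 78.3962/(1+0.136)^3 = 53.4762

€53.48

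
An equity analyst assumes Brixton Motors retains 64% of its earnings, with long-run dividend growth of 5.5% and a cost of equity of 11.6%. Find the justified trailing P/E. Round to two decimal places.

Payout ratio b = 1 − 0.64 = 0.36.
Justified trailing P/E = b(1+g)/(r−g) = 0.36×(1+0.055)/(0.116−0.055) = 6.2262

6.23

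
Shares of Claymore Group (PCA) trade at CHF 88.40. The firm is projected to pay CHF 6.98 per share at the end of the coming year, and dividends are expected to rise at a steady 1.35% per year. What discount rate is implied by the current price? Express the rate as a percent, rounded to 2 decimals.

9.25%

Rearranging the constant-growth DDM: r = D₁/P₀ + g.
r = 6.9800 / 88.40 + 0.0135 = 0.07896 + 0.0135 = 0.09246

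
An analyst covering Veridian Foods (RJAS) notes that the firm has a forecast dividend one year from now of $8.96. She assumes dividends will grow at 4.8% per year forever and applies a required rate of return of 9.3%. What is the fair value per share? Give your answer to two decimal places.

Gordon growth model: P₀ = D₁/(r − g), with D₁ = 8.96 given directly.
P₀ = 8.9600 / (0.093 − 0.048) = 8.9600 / 0.045 = 199.1111

$199.11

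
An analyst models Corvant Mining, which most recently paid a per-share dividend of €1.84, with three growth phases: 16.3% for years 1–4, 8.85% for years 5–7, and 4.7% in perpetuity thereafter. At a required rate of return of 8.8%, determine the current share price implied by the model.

Three-stage DDM. Project D₁…D_7; terminal Gordon value at t=7 with g = 0.047; discount at r = 0.088.
D_1 = 2.1399
D_2 = 2.4887
D_3 = 2.8944
D_4 = 3.3662
D_5 = 3.6641
D_6 = 3.9884
D_7 = 4.3413
TV_7 = 4.5454/(0.088−0.047) = 110.8625
P₀ = Σ Dₜ/(1+r)ᵗ + TV_7/(1+r)^7 = 77.3626

€77.36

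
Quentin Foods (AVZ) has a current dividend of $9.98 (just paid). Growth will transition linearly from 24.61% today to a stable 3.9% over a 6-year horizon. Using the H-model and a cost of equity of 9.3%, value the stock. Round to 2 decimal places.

$306.85

H-model: P₀ = D₀[(1+g_L) + H(g_S−g_L)]/(r−g_L), with H = 6/2 = 3.
P₀ = 9.98 × [(1+0.039) + 3×(0.2461−0.039)] / (0.093−0.039)
   = 9.98 × 1.6603 / 0.054 = 306.8480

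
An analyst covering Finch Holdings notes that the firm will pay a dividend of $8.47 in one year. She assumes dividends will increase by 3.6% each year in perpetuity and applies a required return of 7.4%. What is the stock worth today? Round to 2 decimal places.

Gordon growth model: P₀ = D₁/(r − g), with D₁ = 8.47 given directly.
P₀ = 8.4700 / (0.074 − 0.036) = 8.4700 / 0.038 = 222.8947

$222.89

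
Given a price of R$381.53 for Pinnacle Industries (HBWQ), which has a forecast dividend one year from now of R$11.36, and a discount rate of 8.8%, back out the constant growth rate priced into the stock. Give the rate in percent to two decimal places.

From P₀ = D₁/(r − g), the implied growth is g = r − D₁/P₀.
g = 0.088 − 11.36/381.53 = 0.088 − 0.02977 = 0.05823

5.82%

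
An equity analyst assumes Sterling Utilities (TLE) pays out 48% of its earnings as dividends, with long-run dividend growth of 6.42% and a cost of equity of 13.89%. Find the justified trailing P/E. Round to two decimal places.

6.84

Justified trailing P/E = b(1+g)/(r−g) = 0.48×(1+0.0642)/(0.1389−0.0642) = 6.8382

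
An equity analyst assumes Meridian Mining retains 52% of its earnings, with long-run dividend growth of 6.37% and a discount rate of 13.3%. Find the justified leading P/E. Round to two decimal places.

6.93

Payout ratio b = 1 − 0.52 = 0.48.
Justified leading P/E = b/(r−g) = 0.48/(0.133−0.0637) = 6.9264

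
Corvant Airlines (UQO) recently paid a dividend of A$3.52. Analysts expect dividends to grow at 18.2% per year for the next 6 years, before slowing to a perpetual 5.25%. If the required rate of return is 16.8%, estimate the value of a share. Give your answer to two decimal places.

Two-stage DDM. Project D₁…D_6 at 0.182, terminal growth 0.0525, discount at r = 0.168.
D_1 = 4.1606
D_2 = 4.9179
D_3 = 5.8129
D_4 = 6.8709
D_5 = 8.1214
D_6 = 9.5995
Terminal value at t=6: TV = D_7/(r−g) = 10.1034/(0.168−0.0525) = 87.4757
P₀ = 4.1606/(1+0.168)^1 + 4.9179/(1+0.168)^2 + 5.8129/(1+0.168)^3 + 6.8709/(1+0.168)^4 + 8.1214/(1+0.168)^5 + 9.5995/(1+0.168)^6 + 87.4757/(1+0.168)^6 = 56.4772

A$56.48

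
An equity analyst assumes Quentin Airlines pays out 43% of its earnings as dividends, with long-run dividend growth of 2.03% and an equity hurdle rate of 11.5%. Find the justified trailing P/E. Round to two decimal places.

Justified trailing P/E = b(1+g)/(r−g) = 0.43×(1+0.0203)/(0.115−0.0203) = 4.6328

4.63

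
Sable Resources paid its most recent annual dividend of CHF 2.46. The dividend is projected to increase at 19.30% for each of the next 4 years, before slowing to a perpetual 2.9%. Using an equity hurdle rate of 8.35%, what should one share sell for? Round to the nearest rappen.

Two-stage DDM. Project D₁…D_4 at 0.193, terminal growth 0.029, discount at r = 0.0835.
D_1 = 2.9348
D_2 = 3.5012
D_3 = 4.1769
D_4 = 4.9831
Terminal value at t=4: TV = D_5/(r−g) = 5.1276/(0.0835−0.029) = 94.0840
P₀ = 2.9348/(1+0.0835)^1 + 3.5012/(1+0.0835)^2 + 4.1769/(1+0.0835)^3 + 4.9831/(1+0.0835)^4 + 94.0840/(1+0.0835)^4 = 80.8556

CHF 80.86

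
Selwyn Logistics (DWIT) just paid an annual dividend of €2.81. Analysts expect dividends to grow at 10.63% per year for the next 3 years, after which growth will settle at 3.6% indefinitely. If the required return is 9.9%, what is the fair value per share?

Two-stage DDM. Project D₁…D_3 at 0.1063, terminal growth 0.036, discount at r = 0.099.
D_1 = 3.1087
D_2 = 3.4392
D_3 = 3.8047
Terminal value at t=3: TV = D_4/(r−g) = 3.9417/(0.099−0.036) = 62.5668
P₀ = 3.1087/(1+0.099)^1 + 3.4392/(1+0.099)^2 + 3.8047/(1+0.099)^3 + 62.5668/(1+0.099)^3 = 55.6783

€55.68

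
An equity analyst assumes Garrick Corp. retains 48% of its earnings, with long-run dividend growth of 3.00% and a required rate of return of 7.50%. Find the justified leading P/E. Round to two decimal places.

Payout ratio b = 1 − 0.48 = 0.52.
Justified leading P/E = b/(r−g) = 0.52/(0.075−0.03) = 11.5556

11.56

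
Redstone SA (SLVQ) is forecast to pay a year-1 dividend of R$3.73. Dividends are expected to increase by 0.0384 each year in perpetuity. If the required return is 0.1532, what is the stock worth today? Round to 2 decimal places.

R$32.49

Gordon growth model: P₀ = D₁/(r − g), with D₁ = 3.73 given directly.
P₀ = 3.7300 / (0.1532 − 0.0384) = 3.7300 / 0.1148 = 32.4913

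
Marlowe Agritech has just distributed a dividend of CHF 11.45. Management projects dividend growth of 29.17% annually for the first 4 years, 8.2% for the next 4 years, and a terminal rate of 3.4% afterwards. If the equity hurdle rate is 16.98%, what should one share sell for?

Three-stage DDM. Project D₁…D_8; terminal Gordon value at t=8 with g = 0.034; discount at r = 0.1698.
D_1 = 14.7900
D_2 = 19.1042
D_3 = 24.6769
D_4 = 31.8751
D_5 = 34.4889
D_6 = 37.3170
D_7 = 40.3770
D_8 = 43.6879
TV_8 = 45.1733/(0.1698−0.034) = 332.6457
P₀ = Σ Dₜ/(1+r)ᵗ + TV_8/(1+r)^8 = 210.1372

CHF 210.14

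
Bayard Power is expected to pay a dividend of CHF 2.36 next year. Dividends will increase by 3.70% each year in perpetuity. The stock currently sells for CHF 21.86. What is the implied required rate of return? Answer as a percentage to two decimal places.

14.50%

Rearranging the constant-growth DDM: r = D₁/P₀ + g.
r = 2.3600 / 21.86 + 0.037 = 0.10796 + 0.037 = 0.14496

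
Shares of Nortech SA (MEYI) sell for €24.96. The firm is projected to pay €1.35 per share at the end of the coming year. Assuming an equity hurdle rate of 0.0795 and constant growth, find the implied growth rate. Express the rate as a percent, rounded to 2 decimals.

2.54%

From P₀ = D₁/(r − g), the implied growth is g = r − D₁/P₀.
g = 0.0795 − 1.35/24.96 = 0.0795 − 0.05409 = 0.02541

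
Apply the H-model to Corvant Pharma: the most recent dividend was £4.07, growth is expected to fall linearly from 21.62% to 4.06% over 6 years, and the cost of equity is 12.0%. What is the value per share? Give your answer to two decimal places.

H-model: P₀ = D₀[(1+g_L) + H(g_S−g_L)]/(r−g_L), with H = 6/2 = 3.
P₀ = 4.07 × [(1+0.0406) + 3×(0.2162−0.0406)] / (0.12−0.0406)
   = 4.07 × 1.5674 / 0.0794 = 80.3441

£80.34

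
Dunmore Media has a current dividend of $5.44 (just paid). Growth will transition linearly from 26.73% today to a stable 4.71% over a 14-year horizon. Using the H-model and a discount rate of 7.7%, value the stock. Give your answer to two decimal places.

H-model: P₀ = D₀[(1+g_L) + H(g_S−g_L)]/(r−g_L), with H = 14/2 = 7.
P₀ = 5.44 × [(1+0.0471) + 7×(0.2673−0.0471)] / (0.077−0.0471)
   = 5.44 × 2.5885 / 0.0299 = 470.9512

$470.95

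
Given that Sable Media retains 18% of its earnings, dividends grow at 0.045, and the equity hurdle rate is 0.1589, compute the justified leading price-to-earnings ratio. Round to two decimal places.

Payout ratio b = 1 − 0.18 = 0.82.
Justified leading P/E = b/(r−g) = 0.82/(0.1589−0.045) = 7.1993

7.20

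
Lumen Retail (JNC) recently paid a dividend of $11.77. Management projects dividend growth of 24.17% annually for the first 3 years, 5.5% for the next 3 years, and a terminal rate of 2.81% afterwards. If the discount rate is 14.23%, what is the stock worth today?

Three-stage DDM. Project D₁…D_6; terminal Gordon value at t=6 with g = 0.0281; discount at r = 0.1423.
D_1 = 14.6148
D_2 = 18.1472
D_3 = 22.5334
D_4 = 23.7727
D_5 = 25.0802
D_6 = 26.4596
TV_6 = 27.2032/(0.1423−0.0281) = 238.2062
P₀ = Σ Dₜ/(1+r)ᵗ + TV_6/(1+r)^6 = 187.8059

$187.81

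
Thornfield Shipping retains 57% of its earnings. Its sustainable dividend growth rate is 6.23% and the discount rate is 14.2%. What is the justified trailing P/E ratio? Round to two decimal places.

5.73

Payout ratio b = 1 − 0.57 = 0.43.
Justified trailing P/E = b(1+g)/(r−g) = 0.43×(1+0.0623)/(0.142−0.0623) = 5.7314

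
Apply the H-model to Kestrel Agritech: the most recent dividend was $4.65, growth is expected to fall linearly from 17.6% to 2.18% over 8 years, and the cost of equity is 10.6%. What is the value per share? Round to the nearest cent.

$90.49

H-model: P₀ = D₀[(1+g_L) + H(g_S−g_L)]/(r−g_L), with H = 8/2 = 4.
P₀ = 4.65 × [(1+0.0218) + 4×(0.176−0.0218)] / (0.106−0.0218)
   = 4.65 × 1.6386 / 0.0842 = 90.4928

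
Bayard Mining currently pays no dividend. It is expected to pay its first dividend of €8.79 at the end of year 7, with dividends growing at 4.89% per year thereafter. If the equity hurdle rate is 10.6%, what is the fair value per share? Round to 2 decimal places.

Deferred-dividend DDM. At t=6 the remaining stream is a growing perpetuity with first payment D_7 = 8.79.
V_6 = D_7/(r−g) = 8.79/(0.106−0.0489) = 153.9405
P₀ = V_6/(1+r)^6 = 153.9405/(1+0.106)^6 = 84.1050

€84.11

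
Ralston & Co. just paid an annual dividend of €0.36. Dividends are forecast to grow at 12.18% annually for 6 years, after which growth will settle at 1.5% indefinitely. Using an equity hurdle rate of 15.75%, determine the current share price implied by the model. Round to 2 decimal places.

€4.06

Two-stage DDM. Project D₁…D_6 at 0.1218, terminal growth 0.015, discount at r = 0.1575.
D_1 = 0.4038
D_2 = 0.4530
D_3 = 0.5082
D_4 = 0.5701
D_5 = 0.6396
D_6 = 0.7175
Terminal value at t=6: TV = D_7/(r−g) = 0.7282/(0.1575−0.015) = 5.1103
P₀ = 0.4038/(1+0.1575)^1 + 0.4530/(1+0.1575)^2 + 0.5082/(1+0.1575)^3 + 0.5701/(1+0.1575)^4 + 0.6396/(1+0.1575)^5 + 0.7175/(1+0.1575)^6 + 5.1103/(1+0.1575)^6 = 4.0633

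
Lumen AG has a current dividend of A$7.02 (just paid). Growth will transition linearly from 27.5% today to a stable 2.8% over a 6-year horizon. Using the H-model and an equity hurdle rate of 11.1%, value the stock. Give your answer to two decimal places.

H-model: P₀ = D₀[(1+g_L) + H(g_S−g_L)]/(r−g_L), with H = 6/2 = 3.
P₀ = 7.02 × [(1+0.028) + 3×(0.275−0.028)] / (0.111−0.028)
   = 7.02 × 1.7690 / 0.083 = 149.6190

A$149.62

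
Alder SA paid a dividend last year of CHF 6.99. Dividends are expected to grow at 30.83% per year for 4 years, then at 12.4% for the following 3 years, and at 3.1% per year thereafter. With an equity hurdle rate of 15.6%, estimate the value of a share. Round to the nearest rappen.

Three-stage DDM. Project D₁…D_7; terminal Gordon value at t=7 with g = 0.031; discount at r = 0.156.
D_1 = 9.1450
D_2 = 11.9644
D_3 = 15.6531
D_4 = 20.4789
D_5 = 23.0183
D_6 = 25.8725
D_7 = 29.0807
TV_7 = 29.9822/(0.156−0.031) = 239.8580
P₀ = Σ Dₜ/(1+r)ᵗ + TV_7/(1+r)^7 = 157.9436

CHF 157.94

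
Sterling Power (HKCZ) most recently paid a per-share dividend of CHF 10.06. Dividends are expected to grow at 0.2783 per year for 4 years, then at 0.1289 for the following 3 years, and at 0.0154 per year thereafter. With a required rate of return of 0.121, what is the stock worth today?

Three-stage DDM. Project D₁…D_7; terminal Gordon value at t=7 with g = 0.0154; discount at r = 0.121.
D_1 = 12.8597
D_2 = 16.4386
D_3 = 21.0134
D_4 = 26.8614
D_5 = 30.3239
D_6 = 34.2326
D_7 = 38.6452
TV_7 = 39.2403/(0.121−0.0154) = 371.5941
P₀ = Σ Dₜ/(1+r)ᵗ + TV_7/(1+r)^7 = 275.2764

CHF 275.28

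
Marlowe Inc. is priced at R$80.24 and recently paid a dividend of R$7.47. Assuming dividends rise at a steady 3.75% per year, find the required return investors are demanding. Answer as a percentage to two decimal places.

Rearranging the constant-growth DDM: r = D₁/P₀ + g.
D₁ = 7.47 × (1 + 0.0375) = 7.7501.
r = 7.7501 / 80.24 + 0.0375 = 0.09659 + 0.0375 = 0.13409

13.41%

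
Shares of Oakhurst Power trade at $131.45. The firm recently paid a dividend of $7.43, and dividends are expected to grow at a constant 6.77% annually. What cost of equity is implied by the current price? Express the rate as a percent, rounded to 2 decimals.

12.81%

Rearranging the constant-growth DDM: r = D₁/P₀ + g.
D₁ = 7.43 × (1 + 0.0677) = 7.9330.
r = 7.9330 / 131.45 + 0.0677 = 0.06035 + 0.0677 = 0.12805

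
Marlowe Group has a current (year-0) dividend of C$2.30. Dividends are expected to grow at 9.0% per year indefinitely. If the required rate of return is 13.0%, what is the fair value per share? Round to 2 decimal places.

Gordon growth model: P₀ = D₁/(r − g). D₁ = 2.30 × (1 + 0.09) = 2.5070.
P₀ = 2.5070 / (0.13 − 0.09) = 2.5070 / 0.04 = 62.6750

C$62.67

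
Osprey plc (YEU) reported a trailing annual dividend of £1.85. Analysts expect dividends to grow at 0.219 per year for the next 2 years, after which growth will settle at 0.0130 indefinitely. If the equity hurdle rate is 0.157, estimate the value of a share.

£18.45

Two-stage DDM. Project D₁…D_2 at 0.219, terminal growth 0.013, discount at r = 0.157.
D_1 = 2.2552
D_2 = 2.7490
Terminal value at t=2: TV = D_3/(r−g) = 2.7848/(0.157−0.013) = 19.3386
P₀ = 2.2552/(1+0.157)^1 + 2.7490/(1+0.157)^2 + 19.3386/(1+0.157)^2 = 18.4491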